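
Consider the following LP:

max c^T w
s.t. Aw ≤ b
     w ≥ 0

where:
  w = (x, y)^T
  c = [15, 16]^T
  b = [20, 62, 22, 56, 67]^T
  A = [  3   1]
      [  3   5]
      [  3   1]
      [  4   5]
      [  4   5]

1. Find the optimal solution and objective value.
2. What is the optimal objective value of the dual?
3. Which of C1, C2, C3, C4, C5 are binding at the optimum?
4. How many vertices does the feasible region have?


1. x = 4, y = 8, z = 188
2. 188
3. C1, C4
4. 4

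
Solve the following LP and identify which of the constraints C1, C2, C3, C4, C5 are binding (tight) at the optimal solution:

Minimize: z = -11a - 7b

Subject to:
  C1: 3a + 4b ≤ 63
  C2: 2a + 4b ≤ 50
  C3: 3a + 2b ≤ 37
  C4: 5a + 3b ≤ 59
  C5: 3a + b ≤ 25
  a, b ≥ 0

At a = 5, b = 10, compute slack b - a·x for each constraint:
  C1: 63 − 55 = 8  (slack)
  C2: 50 − 50 = 0  (binding)
  C3: 37 − 35 = 2  (slack)
  C4: 59 − 55 = 4  (slack)
  C5: 25 − 25 = 0  (binding)

Optimal: a = 5, b = 10
Binding: C2, C5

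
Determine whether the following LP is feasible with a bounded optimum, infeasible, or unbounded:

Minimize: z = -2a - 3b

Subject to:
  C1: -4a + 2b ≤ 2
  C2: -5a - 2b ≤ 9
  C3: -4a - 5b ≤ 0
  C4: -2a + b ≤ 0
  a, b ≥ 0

Unbounded (objective can decrease without bound)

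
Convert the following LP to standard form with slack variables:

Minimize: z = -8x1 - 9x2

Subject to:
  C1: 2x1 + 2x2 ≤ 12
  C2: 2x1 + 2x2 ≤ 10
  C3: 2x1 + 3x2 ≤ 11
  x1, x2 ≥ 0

min z = -8x1 - 9x2

s.t.
  2x1 + 2x2 + s1 = 12
  2x1 + 2x2 + s2 = 10
  2x1 + 3x2 + s3 = 11
  x1, x2, s1, s2, s3 ≥ 0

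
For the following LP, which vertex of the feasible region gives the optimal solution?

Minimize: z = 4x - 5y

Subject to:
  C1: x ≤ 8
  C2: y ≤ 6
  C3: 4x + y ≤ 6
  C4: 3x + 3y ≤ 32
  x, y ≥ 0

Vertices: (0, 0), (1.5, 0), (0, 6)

Evaluate the objective at each vertex of the feasible region:
  z(0, 0) = 0
  z(1.5, 0) = 6
  z(0, 6) = -30  ←
The minimum is at x = 0, y = 6.

(0, 6)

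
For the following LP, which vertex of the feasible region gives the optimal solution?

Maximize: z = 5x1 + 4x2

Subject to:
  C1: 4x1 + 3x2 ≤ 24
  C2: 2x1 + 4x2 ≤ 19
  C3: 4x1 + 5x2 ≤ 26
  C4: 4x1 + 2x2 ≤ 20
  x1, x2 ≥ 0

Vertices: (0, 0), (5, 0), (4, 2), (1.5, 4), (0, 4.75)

Evaluate the objective at each vertex of the feasible region:
  z(0, 0) = 0
  z(5, 0) = 25
  z(4, 2) = 28  ←
  z(1.5, 4) = 23.5
  z(0, 4.75) = 19
The maximum is at x1 = 4, x2 = 2.

(4, 2)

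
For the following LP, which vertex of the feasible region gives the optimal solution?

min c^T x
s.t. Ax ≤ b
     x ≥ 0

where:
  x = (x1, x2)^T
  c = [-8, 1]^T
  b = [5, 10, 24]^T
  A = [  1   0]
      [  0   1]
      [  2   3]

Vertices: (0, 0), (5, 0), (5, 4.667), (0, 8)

Evaluate the objective at each vertex of the feasible region:
  z(0, 0) = 0
  z(5, 0) = -40  ←
  z(5, 4.667) = -35.33
  z(0, 8) = 8
The minimum is at x1 = 5, x2 = 0.

(5, 0)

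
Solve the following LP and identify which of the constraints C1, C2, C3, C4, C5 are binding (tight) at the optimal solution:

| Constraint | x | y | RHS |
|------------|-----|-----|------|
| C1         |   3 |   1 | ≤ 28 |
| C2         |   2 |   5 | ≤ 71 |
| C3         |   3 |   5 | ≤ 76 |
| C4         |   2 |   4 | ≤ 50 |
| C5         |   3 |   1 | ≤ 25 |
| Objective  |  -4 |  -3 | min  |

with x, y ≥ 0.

At x = 5, y = 10, compute slack b - a·x for each constraint:
  C1: 28 − 25 = 3  (slack)
  C2: 71 − 60 = 11  (slack)
  C3: 76 − 65 = 11  (slack)
  C4: 50 − 50 = 0  (binding)
  C5: 25 − 25 = 0  (binding)

Optimal: x = 5, y = 10
Binding: C4, C5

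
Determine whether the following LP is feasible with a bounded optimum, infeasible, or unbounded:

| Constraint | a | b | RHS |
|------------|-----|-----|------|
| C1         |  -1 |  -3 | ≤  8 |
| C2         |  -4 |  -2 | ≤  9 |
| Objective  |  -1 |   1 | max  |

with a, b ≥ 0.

Unbounded (objective can increase without bound)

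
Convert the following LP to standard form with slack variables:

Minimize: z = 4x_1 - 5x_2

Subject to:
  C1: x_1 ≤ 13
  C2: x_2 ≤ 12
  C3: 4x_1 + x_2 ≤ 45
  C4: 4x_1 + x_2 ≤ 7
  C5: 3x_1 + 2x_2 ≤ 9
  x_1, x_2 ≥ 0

min z = 4x_1 - 5x_2

s.t.
  x_1 + s1 = 13
  x_2 + s2 = 12
  4x_1 + x_2 + s3 = 45
  4x_1 + x_2 + s4 = 7
  3x_1 + 2x_2 + s5 = 9
  x_1, x_2, s1, s2, s3, s4, s5 ≥ 0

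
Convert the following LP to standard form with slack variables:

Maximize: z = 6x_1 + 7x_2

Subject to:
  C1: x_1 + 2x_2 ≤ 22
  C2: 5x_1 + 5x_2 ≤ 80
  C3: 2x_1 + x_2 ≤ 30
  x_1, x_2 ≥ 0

max z = 6x_1 + 7x_2

s.t.
  x_1 + 2x_2 + s1 = 22
  5x_1 + 5x_2 + s2 = 80
  2x_1 + x_2 + s3 = 30
  x_1, x_2, s1, s2, s3 ≥ 0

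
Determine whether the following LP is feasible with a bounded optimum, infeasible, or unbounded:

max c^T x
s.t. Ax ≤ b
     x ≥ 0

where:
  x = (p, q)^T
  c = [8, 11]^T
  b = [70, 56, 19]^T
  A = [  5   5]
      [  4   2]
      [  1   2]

Feasible with a bounded optimal solution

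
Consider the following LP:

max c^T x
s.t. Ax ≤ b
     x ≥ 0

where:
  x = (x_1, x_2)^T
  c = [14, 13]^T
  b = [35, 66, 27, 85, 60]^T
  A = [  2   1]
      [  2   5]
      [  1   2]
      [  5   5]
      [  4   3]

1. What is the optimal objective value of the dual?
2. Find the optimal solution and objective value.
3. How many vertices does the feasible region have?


1. 230
2. x_1 = 9, x_2 = 8, z = 230
3. 6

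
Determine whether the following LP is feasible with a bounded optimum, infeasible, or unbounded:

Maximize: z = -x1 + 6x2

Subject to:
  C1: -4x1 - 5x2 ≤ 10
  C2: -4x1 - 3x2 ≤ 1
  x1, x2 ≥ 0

Unbounded (objective can increase without bound)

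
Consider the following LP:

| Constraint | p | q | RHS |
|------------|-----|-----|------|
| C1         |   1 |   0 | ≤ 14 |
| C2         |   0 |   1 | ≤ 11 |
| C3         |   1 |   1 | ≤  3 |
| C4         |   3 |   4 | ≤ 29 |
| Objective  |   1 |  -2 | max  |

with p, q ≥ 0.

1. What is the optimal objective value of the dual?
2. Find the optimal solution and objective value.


1. 3
2. p = 3, q = 0, z = 3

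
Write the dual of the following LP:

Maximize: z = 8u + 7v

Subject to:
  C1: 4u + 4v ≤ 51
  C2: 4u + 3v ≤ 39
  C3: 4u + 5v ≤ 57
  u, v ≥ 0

Primal max cᵀx s.t. Ax ≤ b, x ≥ 0  →  Dual min bᵀy s.t. Aᵀy ≥ c, y ≥ 0.

Minimize: z = 51y1 + 39y2 + 57y3

Subject to:
  4y1 + 4y2 + 4y3 ≥ 8
  4y1 + 3y2 + 5y3 ≥ 7
  y1, y2, y3 ≥ 0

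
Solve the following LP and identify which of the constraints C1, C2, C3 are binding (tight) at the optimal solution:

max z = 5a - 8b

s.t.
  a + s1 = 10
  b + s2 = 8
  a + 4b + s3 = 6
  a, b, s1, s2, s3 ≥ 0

At a = 6, b = 0, compute slack b - a·x for each constraint:
  C1: 10 − 6 = 4  (slack)
  C2: 8 − 0 = 8  (slack)
  C3: 6 − 6 = 0  (binding)

Optimal: a = 6, b = 0
Binding: C3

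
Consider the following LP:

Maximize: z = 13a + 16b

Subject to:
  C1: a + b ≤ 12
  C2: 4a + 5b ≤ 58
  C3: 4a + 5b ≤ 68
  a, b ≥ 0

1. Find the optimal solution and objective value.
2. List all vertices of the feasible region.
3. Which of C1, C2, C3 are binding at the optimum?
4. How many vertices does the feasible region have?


1. a = 2, b = 10, z = 186
2. (0, 0), (12, 0), (2, 10), (0, 11.6)
3. C1, C2
4. 4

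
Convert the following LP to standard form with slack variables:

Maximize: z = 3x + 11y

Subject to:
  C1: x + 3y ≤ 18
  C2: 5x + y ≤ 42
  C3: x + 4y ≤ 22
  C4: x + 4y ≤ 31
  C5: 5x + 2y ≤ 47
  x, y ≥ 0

max z = 3x + 11y

s.t.
  x + 3y + s1 = 18
  5x + y + s2 = 42
  x + 4y + s3 = 22
  x + 4y + s4 = 31
  5x + 2y + s5 = 47
  x, y, s1, s2, s3, s4, s5 ≥ 0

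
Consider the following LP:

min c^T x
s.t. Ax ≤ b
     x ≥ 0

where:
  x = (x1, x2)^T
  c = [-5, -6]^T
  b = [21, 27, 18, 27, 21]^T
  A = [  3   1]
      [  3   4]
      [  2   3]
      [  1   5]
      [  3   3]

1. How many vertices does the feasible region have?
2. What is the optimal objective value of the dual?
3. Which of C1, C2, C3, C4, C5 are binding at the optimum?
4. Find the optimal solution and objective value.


1. 5
2. -39
3. C3, C5
4. x1 = 3, x2 = 4, z = -39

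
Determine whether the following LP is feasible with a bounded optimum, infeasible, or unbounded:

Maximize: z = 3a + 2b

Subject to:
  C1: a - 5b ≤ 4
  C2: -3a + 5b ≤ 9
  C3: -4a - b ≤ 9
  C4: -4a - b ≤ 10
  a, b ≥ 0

Unbounded (objective can increase without bound)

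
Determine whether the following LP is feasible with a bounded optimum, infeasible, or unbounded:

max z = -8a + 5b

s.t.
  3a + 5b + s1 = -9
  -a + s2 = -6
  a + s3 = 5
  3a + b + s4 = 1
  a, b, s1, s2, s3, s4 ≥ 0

Infeasible (no feasible solution exists)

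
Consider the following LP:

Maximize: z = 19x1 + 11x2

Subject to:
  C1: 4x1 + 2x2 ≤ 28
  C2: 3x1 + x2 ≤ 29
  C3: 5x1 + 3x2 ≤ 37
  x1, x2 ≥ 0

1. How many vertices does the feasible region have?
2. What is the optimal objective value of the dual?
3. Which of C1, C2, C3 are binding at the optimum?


1. 4
2. 139
3. C1, C3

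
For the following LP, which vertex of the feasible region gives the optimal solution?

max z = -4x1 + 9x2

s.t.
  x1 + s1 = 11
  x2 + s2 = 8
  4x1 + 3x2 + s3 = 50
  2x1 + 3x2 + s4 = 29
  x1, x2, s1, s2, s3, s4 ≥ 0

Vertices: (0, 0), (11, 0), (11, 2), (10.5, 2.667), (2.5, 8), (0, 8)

Evaluate the objective at each vertex of the feasible region:
  z(0, 0) = 0
  z(11, 0) = -44
  z(11, 2) = -26
  z(10.5, 2.667) = -18
  z(2.5, 8) = 62
  z(0, 8) = 72  ←
The maximum is at x1 = 0, x2 = 8.

(0, 8)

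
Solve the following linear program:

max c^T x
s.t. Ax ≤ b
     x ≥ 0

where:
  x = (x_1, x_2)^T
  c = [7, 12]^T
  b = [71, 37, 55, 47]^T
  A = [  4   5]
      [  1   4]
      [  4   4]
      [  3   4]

Evaluate the objective at each vertex of the feasible region:
  z(0, 0) = 0
  z(13.75, 0) = 96.25
  z(8, 5.75) = 125
  z(5, 8) = 131  ←
  z(0, 9.25) = 111
The maximum is at x_1 = 5, x_2 = 8.

x_1 = 5, x_2 = 8, z = 131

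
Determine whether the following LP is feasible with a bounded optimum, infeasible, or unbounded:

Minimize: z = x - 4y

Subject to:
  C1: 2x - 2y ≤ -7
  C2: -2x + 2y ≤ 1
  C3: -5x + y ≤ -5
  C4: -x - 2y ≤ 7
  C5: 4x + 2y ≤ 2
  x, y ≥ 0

Infeasible (no feasible solution exists)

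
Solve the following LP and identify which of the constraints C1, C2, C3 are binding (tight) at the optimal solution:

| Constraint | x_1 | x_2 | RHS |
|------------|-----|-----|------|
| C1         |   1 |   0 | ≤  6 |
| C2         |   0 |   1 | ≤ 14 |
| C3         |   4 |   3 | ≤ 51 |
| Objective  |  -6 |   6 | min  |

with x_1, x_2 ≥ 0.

At x_1 = 6, x_2 = 0, compute slack b - a·x for each constraint:
  C1: 6 − 6 = 0  (binding)
  C2: 14 − 0 = 14  (slack)
  C3: 51 − 24 = 27  (slack)

Optimal: x_1 = 6, x_2 = 0
Binding: C1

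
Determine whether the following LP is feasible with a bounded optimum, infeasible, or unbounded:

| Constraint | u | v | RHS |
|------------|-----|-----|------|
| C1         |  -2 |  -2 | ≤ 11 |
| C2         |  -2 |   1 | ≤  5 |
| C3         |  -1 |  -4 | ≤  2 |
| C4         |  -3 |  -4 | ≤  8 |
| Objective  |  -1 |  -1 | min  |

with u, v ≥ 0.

Unbounded (objective can decrease without bound)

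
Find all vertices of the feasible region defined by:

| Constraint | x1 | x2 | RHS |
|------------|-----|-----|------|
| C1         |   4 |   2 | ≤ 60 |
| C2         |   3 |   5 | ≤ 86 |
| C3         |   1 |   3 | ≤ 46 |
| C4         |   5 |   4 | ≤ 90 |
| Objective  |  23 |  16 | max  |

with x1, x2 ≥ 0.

(0, 0), (15, 0), (10, 10), (8.154, 12.31), (7, 13), (0, 15.33)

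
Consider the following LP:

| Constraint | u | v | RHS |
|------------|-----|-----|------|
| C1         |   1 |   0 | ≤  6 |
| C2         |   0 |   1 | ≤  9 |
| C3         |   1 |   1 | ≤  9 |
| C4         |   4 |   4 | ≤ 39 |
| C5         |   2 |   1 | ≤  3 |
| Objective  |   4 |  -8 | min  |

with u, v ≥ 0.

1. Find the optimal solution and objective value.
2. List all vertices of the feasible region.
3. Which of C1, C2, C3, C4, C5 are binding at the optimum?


1. u = 0, v = 3, z = -24
2. (0, 0), (1.5, 0), (0, 3)
3. C5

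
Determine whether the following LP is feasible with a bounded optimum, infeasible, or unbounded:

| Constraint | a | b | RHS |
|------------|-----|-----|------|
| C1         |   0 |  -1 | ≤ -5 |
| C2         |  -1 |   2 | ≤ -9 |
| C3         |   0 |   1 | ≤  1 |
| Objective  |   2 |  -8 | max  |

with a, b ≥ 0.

Infeasible (no feasible solution exists)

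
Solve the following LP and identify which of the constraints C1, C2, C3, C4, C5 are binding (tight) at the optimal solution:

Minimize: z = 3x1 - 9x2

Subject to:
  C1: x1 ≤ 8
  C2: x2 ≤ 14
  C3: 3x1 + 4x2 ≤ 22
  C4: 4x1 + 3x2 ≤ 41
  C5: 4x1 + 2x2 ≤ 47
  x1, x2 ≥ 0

At x1 = 0, x2 = 5.5, compute slack b - a·x for each constraint:
  C1: 8 − 0 = 8  (slack)
  C2: 14 − 5.5 = 8.5  (slack)
  C3: 22 − 22 = 0  (binding)
  C4: 41 − 16.5 = 24.5  (slack)
  C5: 47 − 11 = 36  (slack)

Optimal: x1 = 0, x2 = 5.5
Binding: C3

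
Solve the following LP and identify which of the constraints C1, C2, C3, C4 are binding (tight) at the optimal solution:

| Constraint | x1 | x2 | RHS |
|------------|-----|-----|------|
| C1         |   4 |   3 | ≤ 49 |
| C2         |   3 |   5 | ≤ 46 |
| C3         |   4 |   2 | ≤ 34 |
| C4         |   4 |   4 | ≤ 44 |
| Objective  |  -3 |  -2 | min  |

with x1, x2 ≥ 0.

At x1 = 6, x2 = 5, compute slack b - a·x for each constraint:
  C1: 49 − 39 = 10  (slack)
  C2: 46 − 43 = 3  (slack)
  C3: 34 − 34 = 0  (binding)
  C4: 44 − 44 = 0  (binding)

Optimal: x1 = 6, x2 = 5
Binding: C3, C4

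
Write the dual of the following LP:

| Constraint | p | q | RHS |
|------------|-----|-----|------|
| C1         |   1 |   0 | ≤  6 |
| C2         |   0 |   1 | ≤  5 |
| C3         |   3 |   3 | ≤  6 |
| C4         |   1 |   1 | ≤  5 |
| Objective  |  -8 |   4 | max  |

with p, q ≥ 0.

Primal max cᵀx s.t. Ax ≤ b, x ≥ 0  →  Dual min bᵀy s.t. Aᵀy ≥ c, y ≥ 0.

Minimize: z = 6y1 + 5y2 + 6y3 + 5y4

Subject to:
  y1 + 3y3 + y4 ≥ -8
  y2 + 3y3 + y4 ≥ 4
  y1, y2, y3, y4 ≥ 0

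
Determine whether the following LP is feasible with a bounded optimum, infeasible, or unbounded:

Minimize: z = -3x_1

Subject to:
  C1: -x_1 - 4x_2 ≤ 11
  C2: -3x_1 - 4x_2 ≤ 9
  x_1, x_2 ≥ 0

Unbounded (objective can decrease without bound)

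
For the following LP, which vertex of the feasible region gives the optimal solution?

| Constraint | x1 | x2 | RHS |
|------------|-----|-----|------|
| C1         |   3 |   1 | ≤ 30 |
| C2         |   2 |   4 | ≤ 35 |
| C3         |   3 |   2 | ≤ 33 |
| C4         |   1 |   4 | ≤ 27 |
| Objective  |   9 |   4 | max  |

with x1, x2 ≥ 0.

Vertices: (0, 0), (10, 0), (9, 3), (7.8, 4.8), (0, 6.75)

Evaluate the objective at each vertex of the feasible region:
  z(0, 0) = 0
  z(10, 0) = 90
  z(9, 3) = 93  ←
  z(7.8, 4.8) = 89.4
  z(0, 6.75) = 27
The maximum is at x1 = 9, x2 = 3.

(9, 3)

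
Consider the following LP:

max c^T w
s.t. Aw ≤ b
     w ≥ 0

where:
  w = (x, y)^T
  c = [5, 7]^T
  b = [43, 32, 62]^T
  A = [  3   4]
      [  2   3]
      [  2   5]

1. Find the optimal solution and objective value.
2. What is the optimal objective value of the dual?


1. x = 1, y = 10, z = 75
2. 75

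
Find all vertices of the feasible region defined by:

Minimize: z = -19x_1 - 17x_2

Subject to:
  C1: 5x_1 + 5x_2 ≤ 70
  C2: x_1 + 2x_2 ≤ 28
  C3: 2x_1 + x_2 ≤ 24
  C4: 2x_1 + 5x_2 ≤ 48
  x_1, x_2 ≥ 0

(0, 0), (12, 0), (10, 4), (7.333, 6.667), (0, 9.6)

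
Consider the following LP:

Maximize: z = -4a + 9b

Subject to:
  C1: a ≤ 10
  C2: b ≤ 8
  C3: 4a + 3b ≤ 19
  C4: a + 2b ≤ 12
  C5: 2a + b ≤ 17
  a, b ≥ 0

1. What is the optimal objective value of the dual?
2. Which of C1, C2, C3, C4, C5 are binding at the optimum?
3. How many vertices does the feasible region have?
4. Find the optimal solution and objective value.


1. 54
2. C4
3. 4
4. a = 0, b = 6, z = 54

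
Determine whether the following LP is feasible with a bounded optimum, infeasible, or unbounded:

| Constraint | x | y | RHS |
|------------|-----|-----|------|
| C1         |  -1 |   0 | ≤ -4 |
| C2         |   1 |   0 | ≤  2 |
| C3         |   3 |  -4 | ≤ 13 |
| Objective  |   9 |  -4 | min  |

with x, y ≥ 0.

Infeasible (no feasible solution exists)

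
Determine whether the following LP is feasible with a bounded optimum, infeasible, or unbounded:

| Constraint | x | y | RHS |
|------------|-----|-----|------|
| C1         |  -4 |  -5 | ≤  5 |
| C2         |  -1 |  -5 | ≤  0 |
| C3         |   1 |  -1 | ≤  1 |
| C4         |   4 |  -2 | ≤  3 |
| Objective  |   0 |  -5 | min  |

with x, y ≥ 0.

Unbounded (objective can decrease without bound)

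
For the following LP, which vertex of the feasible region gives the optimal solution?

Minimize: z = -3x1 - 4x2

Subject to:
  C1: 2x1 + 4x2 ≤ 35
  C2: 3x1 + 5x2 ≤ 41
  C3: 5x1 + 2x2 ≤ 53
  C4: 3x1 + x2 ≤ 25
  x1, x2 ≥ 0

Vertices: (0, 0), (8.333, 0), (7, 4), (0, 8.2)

Evaluate the objective at each vertex of the feasible region:
  z(0, 0) = 0
  z(8.333, 0) = -25
  z(7, 4) = -37  ←
  z(0, 8.2) = -32.8
The minimum is at x1 = 7, x2 = 4.

(7, 4)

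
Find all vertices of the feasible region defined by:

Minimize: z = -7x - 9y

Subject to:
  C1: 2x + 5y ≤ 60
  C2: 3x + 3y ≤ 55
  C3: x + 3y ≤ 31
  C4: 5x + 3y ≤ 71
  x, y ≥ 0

(0, 0), (14.2, 0), (10, 7), (0, 10.33)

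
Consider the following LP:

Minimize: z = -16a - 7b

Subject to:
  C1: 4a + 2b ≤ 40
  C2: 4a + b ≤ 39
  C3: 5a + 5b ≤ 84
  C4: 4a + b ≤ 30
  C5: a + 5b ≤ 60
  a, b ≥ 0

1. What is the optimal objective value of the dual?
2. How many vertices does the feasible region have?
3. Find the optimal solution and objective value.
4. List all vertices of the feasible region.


1. -150
2. 5
3. a = 5, b = 10, z = -150
4. (0, 0), (7.5, 0), (5, 10), (4.444, 11.11), (0, 12)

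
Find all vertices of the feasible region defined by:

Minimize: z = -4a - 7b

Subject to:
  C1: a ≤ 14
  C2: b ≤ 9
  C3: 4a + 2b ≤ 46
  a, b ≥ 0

(0, 0), (11.5, 0), (7, 9), (0, 9)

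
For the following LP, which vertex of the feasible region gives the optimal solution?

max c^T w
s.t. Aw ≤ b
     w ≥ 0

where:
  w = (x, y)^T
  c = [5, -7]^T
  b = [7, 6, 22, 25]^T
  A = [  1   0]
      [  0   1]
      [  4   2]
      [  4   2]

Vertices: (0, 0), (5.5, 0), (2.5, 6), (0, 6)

Evaluate the objective at each vertex of the feasible region:
  z(0, 0) = 0
  z(5.5, 0) = 27.5  ←
  z(2.5, 6) = -29.5
  z(0, 6) = -42
The maximum is at x = 5.5, y = 0.

(5.5, 0)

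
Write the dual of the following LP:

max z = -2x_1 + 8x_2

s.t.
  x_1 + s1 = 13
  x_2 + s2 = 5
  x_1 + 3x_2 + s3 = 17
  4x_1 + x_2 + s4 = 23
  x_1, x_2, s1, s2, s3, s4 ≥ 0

Primal max cᵀx s.t. Ax ≤ b, x ≥ 0  →  Dual min bᵀy s.t. Aᵀy ≥ c, y ≥ 0.

Minimize: z = 13y1 + 5y2 + 17y3 + 23y4

Subject to:
  y1 + y3 + 4y4 ≥ -2
  y2 + 3y3 + y4 ≥ 8
  y1, y2, y3, y4 ≥ 0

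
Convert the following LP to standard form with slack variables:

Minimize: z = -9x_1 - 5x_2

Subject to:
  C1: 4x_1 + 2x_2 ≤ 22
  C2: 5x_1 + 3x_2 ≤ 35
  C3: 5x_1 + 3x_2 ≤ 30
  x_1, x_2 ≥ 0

min z = -9x_1 - 5x_2

s.t.
  4x_1 + 2x_2 + s1 = 22
  5x_1 + 3x_2 + s2 = 35
  5x_1 + 3x_2 + s3 = 30
  x_1, x_2, s1, s2, s3 ≥ 0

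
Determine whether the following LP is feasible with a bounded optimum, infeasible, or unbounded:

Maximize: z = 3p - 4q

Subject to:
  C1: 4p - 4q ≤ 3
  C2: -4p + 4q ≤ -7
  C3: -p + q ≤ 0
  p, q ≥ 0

Infeasible (no feasible solution exists)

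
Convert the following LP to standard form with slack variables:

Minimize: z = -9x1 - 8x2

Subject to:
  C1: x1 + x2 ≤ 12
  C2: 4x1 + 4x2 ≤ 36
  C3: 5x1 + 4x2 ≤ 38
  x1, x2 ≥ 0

min z = -9x1 - 8x2

s.t.
  x1 + x2 + s1 = 12
  4x1 + 4x2 + s2 = 36
  5x1 + 4x2 + s3 = 38
  x1, x2, s1, s2, s3 ≥ 0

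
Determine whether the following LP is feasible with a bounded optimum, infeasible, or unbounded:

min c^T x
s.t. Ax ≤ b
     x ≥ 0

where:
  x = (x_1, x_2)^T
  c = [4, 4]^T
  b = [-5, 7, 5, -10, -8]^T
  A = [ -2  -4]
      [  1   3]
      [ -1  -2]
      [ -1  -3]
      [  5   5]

Infeasible (no feasible solution exists)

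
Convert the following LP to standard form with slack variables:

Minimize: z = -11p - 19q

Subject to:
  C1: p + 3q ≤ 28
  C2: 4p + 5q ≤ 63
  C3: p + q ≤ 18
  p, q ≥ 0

min z = -11p - 19q

s.t.
  p + 3q + s1 = 28
  4p + 5q + s2 = 63
  p + q + s3 = 18
  p, q, s1, s2, s3 ≥ 0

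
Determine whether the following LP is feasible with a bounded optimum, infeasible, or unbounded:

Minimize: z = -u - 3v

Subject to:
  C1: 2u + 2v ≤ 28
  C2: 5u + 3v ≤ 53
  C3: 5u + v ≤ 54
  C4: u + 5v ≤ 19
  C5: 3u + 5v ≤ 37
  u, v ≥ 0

Feasible with a bounded optimal solution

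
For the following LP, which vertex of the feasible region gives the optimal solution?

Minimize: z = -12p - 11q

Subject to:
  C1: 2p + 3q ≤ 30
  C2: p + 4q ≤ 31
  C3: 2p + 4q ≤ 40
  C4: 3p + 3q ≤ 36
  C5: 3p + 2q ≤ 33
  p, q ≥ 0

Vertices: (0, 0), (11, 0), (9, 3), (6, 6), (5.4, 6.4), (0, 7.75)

Evaluate the objective at each vertex of the feasible region:
  z(0, 0) = 0
  z(11, 0) = -132
  z(9, 3) = -141  ←
  z(6, 6) = -138
  z(5.4, 6.4) = -135.2
  z(0, 7.75) = -85.25
The minimum is at p = 9, q = 3.

(9, 3)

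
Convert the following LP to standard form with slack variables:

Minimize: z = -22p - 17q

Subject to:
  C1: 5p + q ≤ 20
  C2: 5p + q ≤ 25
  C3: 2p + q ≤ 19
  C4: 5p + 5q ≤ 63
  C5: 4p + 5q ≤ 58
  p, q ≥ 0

min z = -22p - 17q

s.t.
  5p + q + s1 = 20
  5p + q + s2 = 25
  2p + q + s3 = 19
  5p + 5q + s4 = 63
  4p + 5q + s5 = 58
  p, q, s1, s2, s3, s4, s5 ≥ 0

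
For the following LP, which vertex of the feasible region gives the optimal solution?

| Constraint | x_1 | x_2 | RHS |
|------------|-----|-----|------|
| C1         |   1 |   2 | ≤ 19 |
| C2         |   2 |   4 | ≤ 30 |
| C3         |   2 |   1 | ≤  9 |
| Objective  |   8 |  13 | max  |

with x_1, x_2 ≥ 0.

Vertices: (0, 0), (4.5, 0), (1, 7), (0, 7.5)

Evaluate the objective at each vertex of the feasible region:
  z(0, 0) = 0
  z(4.5, 0) = 36
  z(1, 7) = 99  ←
  z(0, 7.5) = 97.5
The maximum is at x_1 = 1, x_2 = 7.

(1, 7)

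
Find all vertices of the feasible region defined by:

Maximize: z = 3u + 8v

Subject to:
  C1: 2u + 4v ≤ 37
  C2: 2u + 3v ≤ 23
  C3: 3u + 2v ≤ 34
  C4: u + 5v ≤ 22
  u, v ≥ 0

(0, 0), (11.33, 0), (11.2, 0.2), (7, 3), (0, 4.4)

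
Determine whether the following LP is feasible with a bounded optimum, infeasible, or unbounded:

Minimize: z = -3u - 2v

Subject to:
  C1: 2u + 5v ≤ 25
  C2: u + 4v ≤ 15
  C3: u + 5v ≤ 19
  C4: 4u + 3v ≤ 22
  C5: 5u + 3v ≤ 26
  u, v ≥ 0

Feasible with a bounded optimal solution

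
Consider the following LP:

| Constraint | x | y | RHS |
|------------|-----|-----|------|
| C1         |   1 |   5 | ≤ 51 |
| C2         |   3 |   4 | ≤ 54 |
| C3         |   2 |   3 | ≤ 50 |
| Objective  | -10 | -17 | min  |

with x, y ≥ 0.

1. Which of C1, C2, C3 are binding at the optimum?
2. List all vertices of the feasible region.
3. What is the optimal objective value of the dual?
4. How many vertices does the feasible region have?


1. C1, C2
2. (0, 0), (18, 0), (6, 9), (0, 10.2)
3. -213
4. 4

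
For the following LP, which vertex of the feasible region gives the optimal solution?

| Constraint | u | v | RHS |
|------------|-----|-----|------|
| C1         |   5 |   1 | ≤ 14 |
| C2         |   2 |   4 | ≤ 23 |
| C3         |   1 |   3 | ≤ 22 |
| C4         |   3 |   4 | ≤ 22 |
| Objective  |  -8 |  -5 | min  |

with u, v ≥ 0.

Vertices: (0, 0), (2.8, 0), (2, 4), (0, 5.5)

Evaluate the objective at each vertex of the feasible region:
  z(0, 0) = 0
  z(2.8, 0) = -22.4
  z(2, 4) = -36  ←
  z(0, 5.5) = -27.5
The minimum is at u = 2, v = 4.

(2, 4)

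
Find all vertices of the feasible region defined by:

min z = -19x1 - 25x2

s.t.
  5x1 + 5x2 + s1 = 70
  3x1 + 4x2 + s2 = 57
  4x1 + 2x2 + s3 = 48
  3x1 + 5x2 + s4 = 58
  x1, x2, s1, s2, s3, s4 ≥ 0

(0, 0), (12, 0), (10, 4), (6, 8), (0, 11.6)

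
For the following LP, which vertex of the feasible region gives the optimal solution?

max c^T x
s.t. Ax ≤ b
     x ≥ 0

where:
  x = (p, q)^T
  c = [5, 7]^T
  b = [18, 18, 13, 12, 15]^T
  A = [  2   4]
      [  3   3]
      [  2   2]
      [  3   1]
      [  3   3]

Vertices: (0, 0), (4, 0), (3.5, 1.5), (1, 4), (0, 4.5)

Evaluate the objective at each vertex of the feasible region:
  z(0, 0) = 0
  z(4, 0) = 20
  z(3.5, 1.5) = 28
  z(1, 4) = 33  ←
  z(0, 4.5) = 31.5
The maximum is at p = 1, q = 4.

(1, 4)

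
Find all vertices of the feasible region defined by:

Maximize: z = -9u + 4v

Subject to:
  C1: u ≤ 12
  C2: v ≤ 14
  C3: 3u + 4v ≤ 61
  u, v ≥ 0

(0, 0), (12, 0), (12, 6.25), (1.667, 14), (0, 14)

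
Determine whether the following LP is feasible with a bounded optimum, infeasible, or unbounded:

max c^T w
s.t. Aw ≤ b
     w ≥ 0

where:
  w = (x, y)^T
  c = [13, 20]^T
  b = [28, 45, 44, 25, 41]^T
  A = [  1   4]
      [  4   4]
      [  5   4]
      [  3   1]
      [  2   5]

Feasible with a bounded optimal solution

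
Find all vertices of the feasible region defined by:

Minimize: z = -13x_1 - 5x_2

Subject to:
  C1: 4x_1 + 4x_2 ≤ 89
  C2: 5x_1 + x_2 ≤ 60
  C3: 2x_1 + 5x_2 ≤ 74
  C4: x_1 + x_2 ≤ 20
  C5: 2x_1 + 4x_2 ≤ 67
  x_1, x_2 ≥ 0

(0, 0), (12, 0), (10, 10), (8.667, 11.33), (0, 14.8)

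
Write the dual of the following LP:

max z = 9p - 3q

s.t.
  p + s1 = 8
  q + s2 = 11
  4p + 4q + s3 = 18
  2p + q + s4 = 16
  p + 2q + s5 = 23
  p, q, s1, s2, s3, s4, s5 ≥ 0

Primal max cᵀx s.t. Ax ≤ b, x ≥ 0  →  Dual min bᵀy s.t. Aᵀy ≥ c, y ≥ 0.

Minimize: z = 8y1 + 11y2 + 18y3 + 16y4 + 23y5

Subject to:
  y1 + 4y3 + 2y4 + y5 ≥ 9
  y2 + 4y3 + y4 + 2y5 ≥ -3
  y1, y2, y3, y4, y5 ≥ 0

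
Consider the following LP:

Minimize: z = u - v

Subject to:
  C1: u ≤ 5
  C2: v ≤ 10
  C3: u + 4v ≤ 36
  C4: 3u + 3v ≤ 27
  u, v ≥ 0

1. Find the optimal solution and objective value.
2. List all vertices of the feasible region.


1. u = 0, v = 9, z = -9
2. (0, 0), (5, 0), (5, 4), (0, 9)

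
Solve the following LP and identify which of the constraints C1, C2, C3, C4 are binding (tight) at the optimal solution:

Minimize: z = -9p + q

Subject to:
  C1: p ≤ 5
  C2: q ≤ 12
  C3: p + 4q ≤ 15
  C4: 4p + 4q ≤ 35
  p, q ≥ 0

At p = 5, q = 0, compute slack b - a·x for each constraint:
  C1: 5 − 5 = 0  (binding)
  C2: 12 − 0 = 12  (slack)
  C3: 15 − 5 = 10  (slack)
  C4: 35 − 20 = 15  (slack)

Optimal: p = 5, q = 0
Binding: C1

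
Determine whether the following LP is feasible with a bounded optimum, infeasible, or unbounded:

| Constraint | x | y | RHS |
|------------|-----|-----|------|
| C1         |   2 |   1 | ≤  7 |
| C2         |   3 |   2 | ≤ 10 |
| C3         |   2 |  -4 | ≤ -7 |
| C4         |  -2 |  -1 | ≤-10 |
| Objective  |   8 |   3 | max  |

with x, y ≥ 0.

Infeasible (no feasible solution exists)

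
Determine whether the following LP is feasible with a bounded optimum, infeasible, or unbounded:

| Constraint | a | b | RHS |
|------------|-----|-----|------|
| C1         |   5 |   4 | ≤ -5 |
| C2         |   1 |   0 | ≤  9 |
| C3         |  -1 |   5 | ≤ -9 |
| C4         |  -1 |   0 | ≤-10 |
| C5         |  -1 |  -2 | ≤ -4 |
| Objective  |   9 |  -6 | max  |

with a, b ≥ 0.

Infeasible (no feasible solution exists)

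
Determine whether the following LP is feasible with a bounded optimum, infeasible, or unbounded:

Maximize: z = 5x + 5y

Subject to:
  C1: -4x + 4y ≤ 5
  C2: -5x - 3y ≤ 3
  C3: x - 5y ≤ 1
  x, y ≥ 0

Unbounded (objective can increase without bound)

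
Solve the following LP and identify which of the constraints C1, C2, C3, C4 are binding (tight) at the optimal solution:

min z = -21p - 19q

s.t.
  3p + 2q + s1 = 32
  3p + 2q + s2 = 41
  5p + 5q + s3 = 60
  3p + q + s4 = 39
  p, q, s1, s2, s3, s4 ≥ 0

At p = 8, q = 4, compute slack b - a·x for each constraint:
  C1: 32 − 32 = 0  (binding)
  C2: 41 − 32 = 9  (slack)
  C3: 60 − 60 = 0  (binding)
  C4: 39 − 28 = 11  (slack)

Optimal: p = 8, q = 4
Binding: C1, C3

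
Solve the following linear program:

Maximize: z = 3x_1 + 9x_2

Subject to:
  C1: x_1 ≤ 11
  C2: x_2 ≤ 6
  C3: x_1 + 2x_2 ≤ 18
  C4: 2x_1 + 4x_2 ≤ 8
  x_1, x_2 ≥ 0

Evaluate the objective at each vertex of the feasible region:
  z(0, 0) = 0
  z(4, 0) = 12
  z(0, 2) = 18  ←
The maximum is at x_1 = 0, x_2 = 2.

x_1 = 0, x_2 = 2, z = 18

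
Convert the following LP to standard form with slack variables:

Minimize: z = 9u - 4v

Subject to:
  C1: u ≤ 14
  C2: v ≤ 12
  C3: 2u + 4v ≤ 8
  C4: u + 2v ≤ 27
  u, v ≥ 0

min z = 9u - 4v

s.t.
  u + s1 = 14
  v + s2 = 12
  2u + 4v + s3 = 8
  u + 2v + s4 = 27
  u, v, s1, s2, s3, s4 ≥ 0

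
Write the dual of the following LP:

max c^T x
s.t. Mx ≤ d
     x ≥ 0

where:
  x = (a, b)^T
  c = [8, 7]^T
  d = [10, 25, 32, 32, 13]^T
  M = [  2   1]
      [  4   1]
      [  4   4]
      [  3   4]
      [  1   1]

Primal max cᵀx s.t. Ax ≤ b, x ≥ 0  →  Dual min bᵀy s.t. Aᵀy ≥ c, y ≥ 0.

Minimize: z = 10y1 + 25y2 + 32y3 + 32y4 + 13y5

Subject to:
  2y1 + 4y2 + 4y3 + 3y4 + y5 ≥ 8
  y1 + y2 + 4y3 + 4y4 + y5 ≥ 7
  y1, y2, y3, y4, y5 ≥ 0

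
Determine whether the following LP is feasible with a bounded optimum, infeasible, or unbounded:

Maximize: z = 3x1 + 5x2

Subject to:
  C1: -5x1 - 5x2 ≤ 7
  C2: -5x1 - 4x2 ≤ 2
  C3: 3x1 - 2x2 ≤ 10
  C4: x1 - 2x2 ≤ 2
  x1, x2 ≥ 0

Unbounded (objective can increase without bound)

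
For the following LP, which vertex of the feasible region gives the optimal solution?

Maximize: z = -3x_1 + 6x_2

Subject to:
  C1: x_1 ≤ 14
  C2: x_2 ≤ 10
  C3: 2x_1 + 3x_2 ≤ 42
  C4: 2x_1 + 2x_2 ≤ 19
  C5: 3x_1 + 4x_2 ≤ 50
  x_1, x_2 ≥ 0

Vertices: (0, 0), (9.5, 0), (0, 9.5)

Evaluate the objective at each vertex of the feasible region:
  z(0, 0) = 0
  z(9.5, 0) = -28.5
  z(0, 9.5) = 57  ←
The maximum is at x_1 = 0, x_2 = 9.5.

(0, 9.5)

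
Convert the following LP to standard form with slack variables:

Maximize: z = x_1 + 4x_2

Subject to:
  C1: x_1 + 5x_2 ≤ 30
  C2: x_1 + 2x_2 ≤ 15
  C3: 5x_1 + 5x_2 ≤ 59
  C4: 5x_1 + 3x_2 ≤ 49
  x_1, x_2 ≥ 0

max z = x_1 + 4x_2

s.t.
  x_1 + 5x_2 + s1 = 30
  x_1 + 2x_2 + s2 = 15
  5x_1 + 5x_2 + s3 = 59
  5x_1 + 3x_2 + s4 = 49
  x_1, x_2, s1, s2, s3, s4 ≥ 0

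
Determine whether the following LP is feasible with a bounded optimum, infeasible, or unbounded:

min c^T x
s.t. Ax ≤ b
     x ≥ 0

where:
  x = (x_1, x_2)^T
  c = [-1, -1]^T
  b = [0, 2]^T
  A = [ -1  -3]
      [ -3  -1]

Unbounded (objective can decrease without bound)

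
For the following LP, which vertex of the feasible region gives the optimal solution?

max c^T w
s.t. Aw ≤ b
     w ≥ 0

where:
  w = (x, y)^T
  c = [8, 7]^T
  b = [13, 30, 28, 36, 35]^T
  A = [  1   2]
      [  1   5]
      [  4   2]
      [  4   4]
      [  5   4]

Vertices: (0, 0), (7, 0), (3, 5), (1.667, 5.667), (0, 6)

Evaluate the objective at each vertex of the feasible region:
  z(0, 0) = 0
  z(7, 0) = 56
  z(3, 5) = 59  ←
  z(1.667, 5.667) = 53
  z(0, 6) = 42
The maximum is at x = 3, y = 5.

(3, 5)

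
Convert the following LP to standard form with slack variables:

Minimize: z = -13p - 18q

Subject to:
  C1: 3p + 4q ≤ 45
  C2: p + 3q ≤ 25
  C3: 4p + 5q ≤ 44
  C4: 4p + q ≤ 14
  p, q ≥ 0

min z = -13p - 18q

s.t.
  3p + 4q + s1 = 45
  p + 3q + s2 = 25
  4p + 5q + s3 = 44
  4p + q + s4 = 14
  p, q, s1, s2, s3, s4 ≥ 0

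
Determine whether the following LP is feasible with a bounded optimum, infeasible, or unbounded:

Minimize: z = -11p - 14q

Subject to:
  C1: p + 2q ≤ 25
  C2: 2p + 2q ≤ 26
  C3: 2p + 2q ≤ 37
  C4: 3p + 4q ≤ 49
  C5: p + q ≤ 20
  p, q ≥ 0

Feasible with a bounded optimal solution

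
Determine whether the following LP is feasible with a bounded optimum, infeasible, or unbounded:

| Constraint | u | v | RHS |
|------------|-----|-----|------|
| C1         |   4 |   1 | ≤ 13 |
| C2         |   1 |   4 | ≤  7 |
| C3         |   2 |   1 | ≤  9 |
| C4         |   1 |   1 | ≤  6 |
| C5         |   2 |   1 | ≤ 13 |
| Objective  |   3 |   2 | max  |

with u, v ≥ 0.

Feasible with a bounded optimal solution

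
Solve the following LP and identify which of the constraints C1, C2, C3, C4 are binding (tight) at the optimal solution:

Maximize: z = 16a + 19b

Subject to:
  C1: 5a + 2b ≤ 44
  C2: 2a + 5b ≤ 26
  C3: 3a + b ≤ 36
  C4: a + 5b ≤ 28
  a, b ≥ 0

At a = 8, b = 2, compute slack b - a·x for each constraint:
  C1: 44 − 44 = 0  (binding)
  C2: 26 − 26 = 0  (binding)
  C3: 36 − 26 = 10  (slack)
  C4: 28 − 18 = 10  (slack)

Optimal: a = 8, b = 2
Binding: C1, C2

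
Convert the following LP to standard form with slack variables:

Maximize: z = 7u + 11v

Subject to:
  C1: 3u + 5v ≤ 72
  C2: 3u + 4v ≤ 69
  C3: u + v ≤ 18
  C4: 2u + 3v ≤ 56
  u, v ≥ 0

max z = 7u + 11v

s.t.
  3u + 5v + s1 = 72
  3u + 4v + s2 = 69
  u + v + s3 = 18
  2u + 3v + s4 = 56
  u, v, s1, s2, s3, s4 ≥ 0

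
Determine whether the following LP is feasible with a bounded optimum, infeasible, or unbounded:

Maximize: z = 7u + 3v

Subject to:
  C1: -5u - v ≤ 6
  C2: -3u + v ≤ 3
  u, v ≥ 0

Unbounded (objective can increase without bound)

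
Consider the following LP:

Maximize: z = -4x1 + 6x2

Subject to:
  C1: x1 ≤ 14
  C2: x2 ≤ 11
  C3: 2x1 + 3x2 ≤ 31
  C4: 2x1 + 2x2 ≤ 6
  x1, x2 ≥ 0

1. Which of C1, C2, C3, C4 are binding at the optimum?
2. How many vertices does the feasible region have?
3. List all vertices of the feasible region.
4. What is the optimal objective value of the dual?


1. C4
2. 3
3. (0, 0), (3, 0), (0, 3)
4. 18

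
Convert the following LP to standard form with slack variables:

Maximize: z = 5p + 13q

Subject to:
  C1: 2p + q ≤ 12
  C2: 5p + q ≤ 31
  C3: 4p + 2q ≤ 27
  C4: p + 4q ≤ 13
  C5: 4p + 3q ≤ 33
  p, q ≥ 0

max z = 5p + 13q

s.t.
  2p + q + s1 = 12
  5p + q + s2 = 31
  4p + 2q + s3 = 27
  p + 4q + s4 = 13
  4p + 3q + s5 = 33
  p, q, s1, s2, s3, s4, s5 ≥ 0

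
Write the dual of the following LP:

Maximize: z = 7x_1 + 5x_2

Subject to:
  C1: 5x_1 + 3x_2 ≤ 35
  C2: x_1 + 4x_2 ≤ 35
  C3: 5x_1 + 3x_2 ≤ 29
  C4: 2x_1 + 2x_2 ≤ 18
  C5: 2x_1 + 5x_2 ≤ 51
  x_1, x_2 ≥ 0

Primal max cᵀx s.t. Ax ≤ b, x ≥ 0  →  Dual min bᵀy s.t. Aᵀy ≥ c, y ≥ 0.

Minimize: z = 35y1 + 35y2 + 29y3 + 18y4 + 51y5

Subject to:
  5y1 + y2 + 5y3 + 2y4 + 2y5 ≥ 7
  3y1 + 4y2 + 3y3 + 2y4 + 5y5 ≥ 5
  y1, y2, y3, y4, y5 ≥ 0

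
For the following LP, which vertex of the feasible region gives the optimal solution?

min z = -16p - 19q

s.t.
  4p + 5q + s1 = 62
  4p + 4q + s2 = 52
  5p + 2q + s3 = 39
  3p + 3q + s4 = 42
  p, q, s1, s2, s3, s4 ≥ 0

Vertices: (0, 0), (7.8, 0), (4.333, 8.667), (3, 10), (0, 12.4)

Evaluate the objective at each vertex of the feasible region:
  z(0, 0) = 0
  z(7.8, 0) = -124.8
  z(4.333, 8.667) = -234
  z(3, 10) = -238  ←
  z(0, 12.4) = -235.6
The minimum is at p = 3, q = 10.

(3, 10)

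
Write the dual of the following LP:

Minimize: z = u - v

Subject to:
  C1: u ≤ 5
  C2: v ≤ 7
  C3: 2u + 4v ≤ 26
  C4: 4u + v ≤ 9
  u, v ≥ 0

Primal min cᵀx s.t. Ax ≤ b, x ≥ 0  →  Dual max −bᵀy s.t. Aᵀy ≥ −c, y ≥ 0.

Maximize: z = -5y1 - 7y2 - 26y3 - 9y4

Subject to:
  y1 + 2y3 + 4y4 ≥ -1
  y2 + 4y3 + y4 ≥ 1
  y1, y2, y3, y4 ≥ 0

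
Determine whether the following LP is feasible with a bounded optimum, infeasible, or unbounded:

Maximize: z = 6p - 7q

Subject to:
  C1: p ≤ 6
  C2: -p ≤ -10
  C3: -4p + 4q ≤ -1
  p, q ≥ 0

Infeasible (no feasible solution exists)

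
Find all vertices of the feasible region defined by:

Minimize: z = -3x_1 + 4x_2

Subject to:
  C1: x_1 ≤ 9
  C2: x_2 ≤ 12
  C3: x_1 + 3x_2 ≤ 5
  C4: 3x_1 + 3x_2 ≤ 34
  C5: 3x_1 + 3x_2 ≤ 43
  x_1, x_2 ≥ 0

(0, 0), (5, 0), (0, 1.667)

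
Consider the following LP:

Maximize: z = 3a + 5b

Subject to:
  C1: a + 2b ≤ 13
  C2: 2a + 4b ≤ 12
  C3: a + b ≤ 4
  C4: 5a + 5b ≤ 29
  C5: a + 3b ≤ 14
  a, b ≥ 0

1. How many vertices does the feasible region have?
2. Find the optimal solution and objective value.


1. 4
2. a = 2, b = 2, z = 16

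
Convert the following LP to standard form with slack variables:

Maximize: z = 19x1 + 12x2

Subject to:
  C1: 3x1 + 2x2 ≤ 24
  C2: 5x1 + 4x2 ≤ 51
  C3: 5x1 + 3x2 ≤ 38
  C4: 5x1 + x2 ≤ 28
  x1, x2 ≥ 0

max z = 19x1 + 12x2

s.t.
  3x1 + 2x2 + s1 = 24
  5x1 + 4x2 + s2 = 51
  5x1 + 3x2 + s3 = 38
  5x1 + x2 + s4 = 28
  x1, x2, s1, s2, s3, s4 ≥ 0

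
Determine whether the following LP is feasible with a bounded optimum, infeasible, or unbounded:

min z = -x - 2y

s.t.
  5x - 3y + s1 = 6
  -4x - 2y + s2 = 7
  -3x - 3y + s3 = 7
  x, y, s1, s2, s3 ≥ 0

Unbounded (objective can decrease without bound)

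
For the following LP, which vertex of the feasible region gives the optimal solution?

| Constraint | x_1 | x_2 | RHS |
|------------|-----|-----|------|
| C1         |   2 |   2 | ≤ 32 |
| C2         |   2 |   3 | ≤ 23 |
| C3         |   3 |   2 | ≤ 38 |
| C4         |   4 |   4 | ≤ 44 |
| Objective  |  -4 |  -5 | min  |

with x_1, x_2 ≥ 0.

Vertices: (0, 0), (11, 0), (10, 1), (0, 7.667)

Evaluate the objective at each vertex of the feasible region:
  z(0, 0) = 0
  z(11, 0) = -44
  z(10, 1) = -45  ←
  z(0, 7.667) = -38.33
The minimum is at x_1 = 10, x_2 = 1.

(10, 1)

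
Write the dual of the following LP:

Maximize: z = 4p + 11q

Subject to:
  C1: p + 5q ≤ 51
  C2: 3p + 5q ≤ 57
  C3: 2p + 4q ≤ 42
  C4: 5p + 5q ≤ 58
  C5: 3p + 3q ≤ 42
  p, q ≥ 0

Primal max cᵀx s.t. Ax ≤ b, x ≥ 0  →  Dual min bᵀy s.t. Aᵀy ≥ c, y ≥ 0.

Minimize: z = 51y1 + 57y2 + 42y3 + 58y4 + 42y5

Subject to:
  y1 + 3y2 + 2y3 + 5y4 + 3y5 ≥ 4
  5y1 + 5y2 + 4y3 + 5y4 + 3y5 ≥ 11
  y1, y2, y3, y4, y5 ≥ 0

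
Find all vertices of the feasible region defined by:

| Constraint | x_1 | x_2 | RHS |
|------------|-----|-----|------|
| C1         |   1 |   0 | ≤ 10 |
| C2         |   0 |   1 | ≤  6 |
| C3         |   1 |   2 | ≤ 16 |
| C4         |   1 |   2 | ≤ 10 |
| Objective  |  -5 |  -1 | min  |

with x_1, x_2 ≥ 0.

(0, 0), (10, 0), (0, 5)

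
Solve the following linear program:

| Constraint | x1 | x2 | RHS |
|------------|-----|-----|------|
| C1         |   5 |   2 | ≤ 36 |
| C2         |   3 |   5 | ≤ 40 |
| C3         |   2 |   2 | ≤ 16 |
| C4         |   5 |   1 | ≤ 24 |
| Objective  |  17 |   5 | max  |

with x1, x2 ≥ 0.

Evaluate the objective at each vertex of the feasible region:
  z(0, 0) = 0
  z(4.8, 0) = 81.6
  z(4, 4) = 88  ←
  z(0, 8) = 40
The maximum is at x1 = 4, x2 = 4.

x1 = 4, x2 = 4, z = 88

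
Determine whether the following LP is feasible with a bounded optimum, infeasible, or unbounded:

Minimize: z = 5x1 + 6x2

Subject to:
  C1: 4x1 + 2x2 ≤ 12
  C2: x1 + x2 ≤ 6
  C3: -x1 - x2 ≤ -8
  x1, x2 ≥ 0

Infeasible (no feasible solution exists)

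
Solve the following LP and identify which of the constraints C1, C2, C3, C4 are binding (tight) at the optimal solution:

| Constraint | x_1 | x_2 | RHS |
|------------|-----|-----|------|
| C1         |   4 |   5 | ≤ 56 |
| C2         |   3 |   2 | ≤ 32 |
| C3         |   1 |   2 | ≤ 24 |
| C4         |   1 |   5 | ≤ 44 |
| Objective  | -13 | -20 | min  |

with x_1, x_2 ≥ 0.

At x_1 = 4, x_2 = 8, compute slack b - a·x for each constraint:
  C1: 56 − 56 = 0  (binding)
  C2: 32 − 28 = 4  (slack)
  C3: 24 − 20 = 4  (slack)
  C4: 44 − 44 = 0  (binding)

Optimal: x_1 = 4, x_2 = 8
Binding: C1, C4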